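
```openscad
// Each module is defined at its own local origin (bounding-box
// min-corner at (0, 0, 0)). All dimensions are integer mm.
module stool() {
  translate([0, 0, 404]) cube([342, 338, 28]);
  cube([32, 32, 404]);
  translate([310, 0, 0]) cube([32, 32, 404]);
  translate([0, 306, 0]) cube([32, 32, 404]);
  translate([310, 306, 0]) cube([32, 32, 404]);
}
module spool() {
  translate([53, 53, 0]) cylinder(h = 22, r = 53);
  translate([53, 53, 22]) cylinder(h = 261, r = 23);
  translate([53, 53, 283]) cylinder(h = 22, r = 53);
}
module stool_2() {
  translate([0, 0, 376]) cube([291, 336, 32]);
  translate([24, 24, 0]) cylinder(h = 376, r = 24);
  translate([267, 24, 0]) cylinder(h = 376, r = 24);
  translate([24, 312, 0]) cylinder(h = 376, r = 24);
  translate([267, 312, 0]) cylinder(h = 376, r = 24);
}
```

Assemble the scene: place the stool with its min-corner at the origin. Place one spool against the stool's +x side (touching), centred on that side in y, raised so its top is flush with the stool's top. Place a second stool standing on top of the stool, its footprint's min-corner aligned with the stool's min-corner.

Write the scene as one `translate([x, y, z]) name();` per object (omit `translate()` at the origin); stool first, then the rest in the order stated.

stool();
translate([342, 116, 127]) spool();
translate([0, 0, 432]) stool_2();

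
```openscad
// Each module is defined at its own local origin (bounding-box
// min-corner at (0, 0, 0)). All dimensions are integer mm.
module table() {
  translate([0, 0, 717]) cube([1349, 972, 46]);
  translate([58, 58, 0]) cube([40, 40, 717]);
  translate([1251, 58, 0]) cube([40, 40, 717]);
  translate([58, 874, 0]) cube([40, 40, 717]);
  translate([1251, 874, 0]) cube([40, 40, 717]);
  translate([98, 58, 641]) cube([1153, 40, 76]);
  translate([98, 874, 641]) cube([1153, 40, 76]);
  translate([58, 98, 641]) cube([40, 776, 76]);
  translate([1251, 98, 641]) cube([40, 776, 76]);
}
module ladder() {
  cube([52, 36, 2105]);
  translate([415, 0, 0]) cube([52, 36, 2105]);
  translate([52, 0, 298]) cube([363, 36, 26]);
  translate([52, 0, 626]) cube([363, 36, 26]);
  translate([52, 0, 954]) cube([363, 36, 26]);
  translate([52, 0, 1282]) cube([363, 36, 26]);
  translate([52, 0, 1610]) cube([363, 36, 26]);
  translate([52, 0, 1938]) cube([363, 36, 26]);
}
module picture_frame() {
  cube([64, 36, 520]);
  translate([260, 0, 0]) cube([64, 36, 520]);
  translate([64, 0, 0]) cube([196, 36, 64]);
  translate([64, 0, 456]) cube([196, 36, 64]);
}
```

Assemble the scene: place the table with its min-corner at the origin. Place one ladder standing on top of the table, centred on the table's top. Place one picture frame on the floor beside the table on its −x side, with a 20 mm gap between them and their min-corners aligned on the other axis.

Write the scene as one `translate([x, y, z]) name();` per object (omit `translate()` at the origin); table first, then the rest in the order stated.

table();
translate([441, 468, 763]) ladder();
translate([-344, 0, 0]) picture_frame();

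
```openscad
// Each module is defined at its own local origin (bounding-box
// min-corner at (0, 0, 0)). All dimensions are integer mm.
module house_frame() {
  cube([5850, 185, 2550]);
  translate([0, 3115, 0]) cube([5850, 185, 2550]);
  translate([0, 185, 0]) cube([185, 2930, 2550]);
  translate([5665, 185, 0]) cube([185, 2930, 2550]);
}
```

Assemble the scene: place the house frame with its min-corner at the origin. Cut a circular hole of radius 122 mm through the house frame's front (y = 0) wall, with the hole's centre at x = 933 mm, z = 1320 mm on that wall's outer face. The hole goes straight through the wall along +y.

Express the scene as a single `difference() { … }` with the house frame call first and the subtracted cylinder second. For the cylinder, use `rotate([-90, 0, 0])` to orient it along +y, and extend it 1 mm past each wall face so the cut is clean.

difference() {
  house_frame();
  translate([933, -1, 1320]) rotate([-90, 0, 0]) cylinder(h = 187, r = 122);
}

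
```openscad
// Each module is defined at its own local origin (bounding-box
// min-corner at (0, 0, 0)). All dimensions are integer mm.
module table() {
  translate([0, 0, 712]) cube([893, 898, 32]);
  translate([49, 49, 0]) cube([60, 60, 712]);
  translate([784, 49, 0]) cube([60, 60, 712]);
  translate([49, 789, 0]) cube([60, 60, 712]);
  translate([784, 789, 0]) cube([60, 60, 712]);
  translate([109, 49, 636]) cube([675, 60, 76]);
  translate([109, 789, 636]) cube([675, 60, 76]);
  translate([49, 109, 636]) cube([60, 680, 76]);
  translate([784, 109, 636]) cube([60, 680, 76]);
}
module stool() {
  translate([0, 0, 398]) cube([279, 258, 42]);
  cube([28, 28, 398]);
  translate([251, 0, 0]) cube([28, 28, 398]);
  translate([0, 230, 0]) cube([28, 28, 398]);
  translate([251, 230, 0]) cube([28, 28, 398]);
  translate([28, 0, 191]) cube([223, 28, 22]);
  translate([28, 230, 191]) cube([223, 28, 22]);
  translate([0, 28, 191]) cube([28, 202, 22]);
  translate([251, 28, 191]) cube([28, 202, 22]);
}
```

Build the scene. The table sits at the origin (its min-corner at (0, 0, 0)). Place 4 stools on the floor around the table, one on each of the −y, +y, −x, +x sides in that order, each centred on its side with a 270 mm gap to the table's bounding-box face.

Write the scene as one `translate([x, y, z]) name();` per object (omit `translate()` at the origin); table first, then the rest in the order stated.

table();
translate([307, -528, 0]) stool();
translate([307, 1168, 0]) stool();
translate([-549, 320, 0]) stool();
translate([1163, 320, 0]) stool();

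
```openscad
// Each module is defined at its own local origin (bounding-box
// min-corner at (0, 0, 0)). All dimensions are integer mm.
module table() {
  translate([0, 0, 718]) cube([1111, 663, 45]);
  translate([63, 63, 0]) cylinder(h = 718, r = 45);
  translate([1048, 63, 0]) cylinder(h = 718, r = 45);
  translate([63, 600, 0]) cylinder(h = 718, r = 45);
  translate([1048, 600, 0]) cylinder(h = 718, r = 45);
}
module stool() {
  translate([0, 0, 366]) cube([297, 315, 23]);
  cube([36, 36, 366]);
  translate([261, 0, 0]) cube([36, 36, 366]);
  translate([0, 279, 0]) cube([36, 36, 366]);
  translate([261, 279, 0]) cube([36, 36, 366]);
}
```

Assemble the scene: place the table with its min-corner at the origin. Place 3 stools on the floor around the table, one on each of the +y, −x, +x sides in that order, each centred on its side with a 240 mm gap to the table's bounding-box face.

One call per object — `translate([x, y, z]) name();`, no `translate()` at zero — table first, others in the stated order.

table();
translate([407, 903, 0]) stool();
translate([-537, 174, 0]) stool();
translate([1351, 174, 0]) stool();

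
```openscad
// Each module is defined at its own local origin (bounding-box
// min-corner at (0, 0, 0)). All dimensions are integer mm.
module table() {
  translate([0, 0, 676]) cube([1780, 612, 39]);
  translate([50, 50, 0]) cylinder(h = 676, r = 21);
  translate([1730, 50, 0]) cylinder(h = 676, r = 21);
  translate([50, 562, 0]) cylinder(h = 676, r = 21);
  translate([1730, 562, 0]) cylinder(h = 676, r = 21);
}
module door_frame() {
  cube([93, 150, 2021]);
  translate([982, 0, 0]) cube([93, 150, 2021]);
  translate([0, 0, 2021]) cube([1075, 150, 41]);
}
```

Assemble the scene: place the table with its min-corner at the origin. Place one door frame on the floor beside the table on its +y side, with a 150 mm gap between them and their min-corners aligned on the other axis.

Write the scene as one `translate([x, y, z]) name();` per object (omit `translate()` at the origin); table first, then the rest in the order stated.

table();
translate([0, 762, 0]) door_frame();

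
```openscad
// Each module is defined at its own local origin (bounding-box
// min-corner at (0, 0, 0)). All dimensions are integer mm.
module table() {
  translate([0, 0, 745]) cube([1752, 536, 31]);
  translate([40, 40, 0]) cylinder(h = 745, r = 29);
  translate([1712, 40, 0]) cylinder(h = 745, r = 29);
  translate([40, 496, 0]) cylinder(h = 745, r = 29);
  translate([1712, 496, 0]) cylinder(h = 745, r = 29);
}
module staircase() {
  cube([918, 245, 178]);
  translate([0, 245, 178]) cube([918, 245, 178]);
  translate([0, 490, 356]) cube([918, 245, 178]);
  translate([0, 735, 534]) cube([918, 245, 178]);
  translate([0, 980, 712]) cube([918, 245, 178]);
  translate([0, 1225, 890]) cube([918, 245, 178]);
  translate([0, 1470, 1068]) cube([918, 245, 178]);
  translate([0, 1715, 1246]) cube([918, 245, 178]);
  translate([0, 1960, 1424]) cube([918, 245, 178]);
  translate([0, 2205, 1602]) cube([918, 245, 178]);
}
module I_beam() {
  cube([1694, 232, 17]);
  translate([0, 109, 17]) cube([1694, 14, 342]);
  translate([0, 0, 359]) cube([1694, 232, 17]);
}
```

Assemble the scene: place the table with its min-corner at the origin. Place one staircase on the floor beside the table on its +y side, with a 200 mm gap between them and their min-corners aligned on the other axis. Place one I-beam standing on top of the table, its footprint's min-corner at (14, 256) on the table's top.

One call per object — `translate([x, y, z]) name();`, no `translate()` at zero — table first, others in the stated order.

table();
translate([0, 736, 0]) staircase();
translate([14, 256, 776]) I_beam();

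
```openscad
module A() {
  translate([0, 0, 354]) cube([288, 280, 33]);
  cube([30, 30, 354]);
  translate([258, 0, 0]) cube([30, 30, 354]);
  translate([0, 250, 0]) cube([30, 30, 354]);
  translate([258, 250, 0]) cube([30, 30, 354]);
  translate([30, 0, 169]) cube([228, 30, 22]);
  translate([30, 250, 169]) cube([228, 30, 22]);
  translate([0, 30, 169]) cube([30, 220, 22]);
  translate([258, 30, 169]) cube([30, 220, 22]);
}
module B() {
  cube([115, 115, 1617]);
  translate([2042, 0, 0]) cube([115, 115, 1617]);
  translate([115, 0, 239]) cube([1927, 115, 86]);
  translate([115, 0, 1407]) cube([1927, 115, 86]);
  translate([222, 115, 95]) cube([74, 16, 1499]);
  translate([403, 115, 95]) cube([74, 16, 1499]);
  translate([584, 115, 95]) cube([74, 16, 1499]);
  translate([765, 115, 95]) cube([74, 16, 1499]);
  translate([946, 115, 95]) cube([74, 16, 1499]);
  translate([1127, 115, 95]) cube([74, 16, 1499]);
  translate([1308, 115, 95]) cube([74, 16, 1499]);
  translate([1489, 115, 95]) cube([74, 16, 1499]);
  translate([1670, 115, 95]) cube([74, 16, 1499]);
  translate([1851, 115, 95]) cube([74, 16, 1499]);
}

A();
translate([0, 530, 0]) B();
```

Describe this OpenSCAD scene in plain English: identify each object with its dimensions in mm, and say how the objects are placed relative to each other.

A is a four-legged stool. The seat is 288×280 mm, 33 mm thick, top at z = 387 mm. It stands on four square legs, each 30×30 mm in cross-section, from z = 0 to the seat underside, each flush with a corner of the seat. Four stretchers, 30 mm wide and 22 mm tall, connect adjacent legs with their undersides at z = 169 mm, each running between the inner faces of the legs it joins and aligned with the legs' outer faces on the other axis.

B is a fence section. Two 115×115 mm posts, 1617 mm tall, stand on the floor with a clear span of 1927 mm between their inner faces. Two horizontal rails of 115×86 mm section span the gap between the posts with their undersides at z = 239 mm and z = 1407 mm, flush with the posts' −y face. 10 pickets, each 74 mm wide, 16 mm thick and 1499 mm tall, are fixed to the +y face of the rails with their bottoms at z = 95 mm, evenly spaced across the span with equal gaps (rounded down to the nearest mm) at the −x end and between each pair — any rounding remainder accumulates at the +x end.

The fence section is on the floor beside the stool on its +y side.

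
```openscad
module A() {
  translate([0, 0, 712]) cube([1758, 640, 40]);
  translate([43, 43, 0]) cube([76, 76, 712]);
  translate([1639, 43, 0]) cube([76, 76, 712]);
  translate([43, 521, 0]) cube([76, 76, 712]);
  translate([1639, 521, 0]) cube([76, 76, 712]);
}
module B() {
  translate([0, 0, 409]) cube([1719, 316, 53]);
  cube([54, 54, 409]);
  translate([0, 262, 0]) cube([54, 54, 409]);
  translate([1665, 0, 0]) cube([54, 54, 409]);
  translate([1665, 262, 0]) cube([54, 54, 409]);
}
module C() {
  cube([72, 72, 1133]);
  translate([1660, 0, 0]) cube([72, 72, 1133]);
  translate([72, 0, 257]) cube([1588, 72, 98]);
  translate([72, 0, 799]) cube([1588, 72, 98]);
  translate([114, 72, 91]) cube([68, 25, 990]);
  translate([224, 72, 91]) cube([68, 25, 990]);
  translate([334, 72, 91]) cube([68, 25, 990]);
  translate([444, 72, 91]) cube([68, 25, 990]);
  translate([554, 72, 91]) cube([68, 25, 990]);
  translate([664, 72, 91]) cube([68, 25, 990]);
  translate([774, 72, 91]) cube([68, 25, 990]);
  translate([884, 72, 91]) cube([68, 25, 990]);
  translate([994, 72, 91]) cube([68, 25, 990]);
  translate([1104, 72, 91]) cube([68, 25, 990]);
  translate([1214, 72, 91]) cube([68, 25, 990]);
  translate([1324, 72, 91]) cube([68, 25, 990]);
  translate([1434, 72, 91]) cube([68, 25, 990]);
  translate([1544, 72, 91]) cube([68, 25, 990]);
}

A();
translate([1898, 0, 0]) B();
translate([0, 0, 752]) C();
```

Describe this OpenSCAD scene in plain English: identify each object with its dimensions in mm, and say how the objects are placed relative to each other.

A is a rectangular dining table. The top is 1758×640×40 mm with its upper surface at z = 752 mm. It stands on four 76×76 mm square legs, each inset 43 mm from the nearest pair of top edges, running from the floor to the underside of the top.

B is a bench: a 1719×316 mm seat slab, 53 mm thick, top at z = 462 mm, on four 54×54 mm square legs flush with the seat corners and standing on z = 0.

C is a fence section. Two 72×72 mm posts, 1133 mm tall, stand on the floor with a clear span of 1588 mm between their inner faces. Two horizontal rails of 72×98 mm section span the gap between the posts with their undersides at z = 257 mm and z = 799 mm, flush with the posts' −y face. 14 pickets, each 68 mm wide, 25 mm thick and 990 mm tall, are fixed to the +y face of the rails with their bottoms at z = 91 mm, evenly spaced across the span with equal gaps (rounded down to the nearest mm) at the −x end and between each pair — any rounding remainder accumulates at the +x end.

The bench is on the floor beside the table on its +x side. The fence section is on top of the table.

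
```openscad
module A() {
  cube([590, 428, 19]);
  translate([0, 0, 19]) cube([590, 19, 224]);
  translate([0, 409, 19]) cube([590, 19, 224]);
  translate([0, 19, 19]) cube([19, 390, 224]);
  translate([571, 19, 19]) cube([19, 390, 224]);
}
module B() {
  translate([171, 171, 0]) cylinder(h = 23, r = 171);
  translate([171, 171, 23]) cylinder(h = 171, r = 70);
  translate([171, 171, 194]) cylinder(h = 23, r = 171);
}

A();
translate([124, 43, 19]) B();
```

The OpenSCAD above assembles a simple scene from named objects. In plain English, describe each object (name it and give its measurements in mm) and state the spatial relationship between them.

A is an open-topped rectangular box: outside dimensions 590×428×243 mm, with a uniform wall and base thickness of 19 mm. The base is a full 590×428 slab on the floor; four walls sit on top of the base. The front and back walls (the −y and +y sides) span the full width; the two side walls fit between them.

B is a spool: two coaxial disc flanges of radius 171 mm and thickness 23 mm, joined by a core cylinder of radius 70 mm and height 171 mm. The lower flange rests on z = 0 and the three cylinders share a vertical axis.

The spool sits inside the open box, centred.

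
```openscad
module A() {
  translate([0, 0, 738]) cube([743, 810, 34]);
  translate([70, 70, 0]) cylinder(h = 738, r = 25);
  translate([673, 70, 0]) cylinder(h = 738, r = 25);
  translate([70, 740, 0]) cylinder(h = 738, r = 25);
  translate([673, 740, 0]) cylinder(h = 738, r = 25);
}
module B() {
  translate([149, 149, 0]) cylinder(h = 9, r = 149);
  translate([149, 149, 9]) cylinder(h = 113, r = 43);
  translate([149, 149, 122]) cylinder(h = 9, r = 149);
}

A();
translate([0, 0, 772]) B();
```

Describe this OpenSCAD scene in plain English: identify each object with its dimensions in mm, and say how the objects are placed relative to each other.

A is a table: top 743 mm (x) × 810 mm (y), 34 mm thick, upper face at z = 772 mm, on four round legs of 50 mm diameter, each leg's bounding box inset 45 mm from the nearest pair of top edges, running from z = 0 to the bottom of the top.

B is a spool: two coaxial disc flanges of radius 149 mm and thickness 9 mm, joined by a core cylinder of radius 43 mm and height 113 mm. The lower flange rests on z = 0 and the three cylinders share a vertical axis.

The spool is on top of the table.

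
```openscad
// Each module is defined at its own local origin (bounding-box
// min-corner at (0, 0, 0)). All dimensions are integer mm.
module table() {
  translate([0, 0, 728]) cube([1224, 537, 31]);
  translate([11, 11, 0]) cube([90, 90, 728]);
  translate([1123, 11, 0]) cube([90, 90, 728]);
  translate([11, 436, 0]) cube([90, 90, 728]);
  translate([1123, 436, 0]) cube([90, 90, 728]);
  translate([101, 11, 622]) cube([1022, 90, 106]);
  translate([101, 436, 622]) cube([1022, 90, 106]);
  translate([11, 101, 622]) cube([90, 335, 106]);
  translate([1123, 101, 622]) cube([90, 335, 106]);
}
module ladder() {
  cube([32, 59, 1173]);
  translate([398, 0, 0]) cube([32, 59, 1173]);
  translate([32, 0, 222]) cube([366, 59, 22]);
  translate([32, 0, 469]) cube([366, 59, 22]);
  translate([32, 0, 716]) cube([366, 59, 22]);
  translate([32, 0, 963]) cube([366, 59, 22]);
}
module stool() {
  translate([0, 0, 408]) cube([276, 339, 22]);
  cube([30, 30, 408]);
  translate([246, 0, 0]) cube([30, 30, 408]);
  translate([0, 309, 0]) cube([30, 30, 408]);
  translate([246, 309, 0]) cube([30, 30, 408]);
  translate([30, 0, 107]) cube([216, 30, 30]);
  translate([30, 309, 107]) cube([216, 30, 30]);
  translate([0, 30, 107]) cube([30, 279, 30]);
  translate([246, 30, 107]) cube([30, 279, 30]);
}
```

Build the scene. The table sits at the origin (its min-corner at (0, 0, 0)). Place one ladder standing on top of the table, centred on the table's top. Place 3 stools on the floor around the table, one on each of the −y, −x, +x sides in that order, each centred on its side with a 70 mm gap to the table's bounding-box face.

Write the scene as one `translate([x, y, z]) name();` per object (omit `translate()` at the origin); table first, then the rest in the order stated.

table();
translate([397, 239, 759]) ladder();
translate([474, -409, 0]) stool();
translate([-346, 99, 0]) stool();
translate([1294, 99, 0]) stool();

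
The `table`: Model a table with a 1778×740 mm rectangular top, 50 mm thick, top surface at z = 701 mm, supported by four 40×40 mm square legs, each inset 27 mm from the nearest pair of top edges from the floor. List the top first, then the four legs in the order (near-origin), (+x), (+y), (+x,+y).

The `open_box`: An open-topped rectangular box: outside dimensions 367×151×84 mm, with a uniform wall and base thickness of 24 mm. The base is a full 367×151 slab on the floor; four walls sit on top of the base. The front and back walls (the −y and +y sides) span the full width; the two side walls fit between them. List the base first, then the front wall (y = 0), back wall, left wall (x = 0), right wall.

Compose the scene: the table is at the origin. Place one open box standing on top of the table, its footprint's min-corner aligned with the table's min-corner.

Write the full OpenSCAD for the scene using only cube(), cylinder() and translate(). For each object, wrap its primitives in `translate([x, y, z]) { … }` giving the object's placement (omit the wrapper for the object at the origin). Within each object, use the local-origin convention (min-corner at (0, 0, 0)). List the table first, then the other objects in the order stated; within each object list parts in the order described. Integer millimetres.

translate([0, 0, 651]) cube([1778, 740, 50]);
translate([27, 27, 0]) cube([40, 40, 651]);
translate([1711, 27, 0]) cube([40, 40, 651]);
translate([27, 673, 0]) cube([40, 40, 651]);
translate([1711, 673, 0]) cube([40, 40, 651]);
translate([0, 0, 701]) {
  cube([367, 151, 24]);
  translate([0, 0, 24]) cube([367, 24, 60]);
  translate([0, 127, 24]) cube([367, 24, 60]);
  translate([0, 24, 24]) cube([24, 103, 60]);
  translate([343, 24, 24]) cube([24, 103, 60]);
}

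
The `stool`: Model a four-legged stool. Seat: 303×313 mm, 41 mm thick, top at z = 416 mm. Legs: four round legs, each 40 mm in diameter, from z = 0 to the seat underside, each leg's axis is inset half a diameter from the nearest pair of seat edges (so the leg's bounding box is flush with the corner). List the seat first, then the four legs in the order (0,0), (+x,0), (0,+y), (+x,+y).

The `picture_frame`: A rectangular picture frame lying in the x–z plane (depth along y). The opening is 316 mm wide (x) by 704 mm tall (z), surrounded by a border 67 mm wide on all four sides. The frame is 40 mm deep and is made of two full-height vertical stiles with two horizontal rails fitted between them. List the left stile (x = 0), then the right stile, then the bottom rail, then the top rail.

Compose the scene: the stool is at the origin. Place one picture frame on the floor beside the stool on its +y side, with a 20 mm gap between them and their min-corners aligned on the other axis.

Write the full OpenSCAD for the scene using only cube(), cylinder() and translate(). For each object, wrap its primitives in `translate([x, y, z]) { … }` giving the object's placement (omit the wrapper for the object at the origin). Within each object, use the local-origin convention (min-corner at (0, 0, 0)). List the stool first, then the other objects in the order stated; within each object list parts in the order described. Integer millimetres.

translate([0, 0, 375]) cube([303, 313, 41]);
translate([20, 20, 0]) cylinder(h = 375, r = 20);
translate([283, 20, 0]) cylinder(h = 375, r = 20);
translate([20, 293, 0]) cylinder(h = 375, r = 20);
translate([283, 293, 0]) cylinder(h = 375, r = 20);
translate([0, 333, 0]) {
  cube([67, 40, 838]);
  translate([383, 0, 0]) cube([67, 40, 838]);
  translate([67, 0, 0]) cube([316, 40, 67]);
  translate([67, 0, 771]) cube([316, 40, 67]);
}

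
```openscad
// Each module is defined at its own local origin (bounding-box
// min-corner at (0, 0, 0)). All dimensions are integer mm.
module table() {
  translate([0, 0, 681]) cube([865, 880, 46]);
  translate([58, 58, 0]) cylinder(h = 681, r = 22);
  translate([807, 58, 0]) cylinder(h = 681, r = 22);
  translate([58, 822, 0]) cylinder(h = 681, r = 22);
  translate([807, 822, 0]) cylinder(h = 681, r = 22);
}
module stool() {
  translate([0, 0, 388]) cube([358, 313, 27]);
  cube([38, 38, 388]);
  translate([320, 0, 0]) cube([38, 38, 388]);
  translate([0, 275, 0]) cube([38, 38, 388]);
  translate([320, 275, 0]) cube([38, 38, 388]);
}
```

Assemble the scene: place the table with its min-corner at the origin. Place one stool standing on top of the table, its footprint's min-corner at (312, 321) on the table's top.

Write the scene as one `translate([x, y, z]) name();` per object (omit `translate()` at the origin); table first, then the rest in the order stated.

table();
translate([312, 321, 727]) stool();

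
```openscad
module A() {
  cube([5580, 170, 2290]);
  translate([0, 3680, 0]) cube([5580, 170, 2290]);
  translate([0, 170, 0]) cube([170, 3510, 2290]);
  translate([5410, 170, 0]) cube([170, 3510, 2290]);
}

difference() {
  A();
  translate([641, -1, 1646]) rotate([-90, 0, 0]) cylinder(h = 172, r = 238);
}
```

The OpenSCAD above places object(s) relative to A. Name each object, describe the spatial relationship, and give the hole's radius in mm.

The subtracted cylinder has r = 238 mm.

A is a house frame. The house frame has a circular hole through its front wall. The hole's radius is 238 mm.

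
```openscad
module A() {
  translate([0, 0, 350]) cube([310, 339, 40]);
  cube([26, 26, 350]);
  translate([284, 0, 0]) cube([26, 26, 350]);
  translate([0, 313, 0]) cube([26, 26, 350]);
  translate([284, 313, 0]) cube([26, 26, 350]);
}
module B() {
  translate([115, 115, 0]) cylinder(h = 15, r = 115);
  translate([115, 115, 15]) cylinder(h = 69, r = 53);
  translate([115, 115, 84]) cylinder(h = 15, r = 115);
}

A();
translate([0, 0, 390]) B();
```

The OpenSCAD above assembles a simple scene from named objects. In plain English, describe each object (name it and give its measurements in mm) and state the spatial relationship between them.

A is a four-legged stool. The seat is 310×339 mm, 40 mm thick, top at z = 390 mm. It stands on four square legs, each 26×26 mm in cross-section, from z = 0 to the seat underside, each flush with a corner of the seat.

B is a spool: two coaxial disc flanges of radius 115 mm and thickness 15 mm, joined by a core cylinder of radius 53 mm and height 69 mm. The lower flange rests on z = 0 and the three cylinders share a vertical axis.

The spool is on top of the stool.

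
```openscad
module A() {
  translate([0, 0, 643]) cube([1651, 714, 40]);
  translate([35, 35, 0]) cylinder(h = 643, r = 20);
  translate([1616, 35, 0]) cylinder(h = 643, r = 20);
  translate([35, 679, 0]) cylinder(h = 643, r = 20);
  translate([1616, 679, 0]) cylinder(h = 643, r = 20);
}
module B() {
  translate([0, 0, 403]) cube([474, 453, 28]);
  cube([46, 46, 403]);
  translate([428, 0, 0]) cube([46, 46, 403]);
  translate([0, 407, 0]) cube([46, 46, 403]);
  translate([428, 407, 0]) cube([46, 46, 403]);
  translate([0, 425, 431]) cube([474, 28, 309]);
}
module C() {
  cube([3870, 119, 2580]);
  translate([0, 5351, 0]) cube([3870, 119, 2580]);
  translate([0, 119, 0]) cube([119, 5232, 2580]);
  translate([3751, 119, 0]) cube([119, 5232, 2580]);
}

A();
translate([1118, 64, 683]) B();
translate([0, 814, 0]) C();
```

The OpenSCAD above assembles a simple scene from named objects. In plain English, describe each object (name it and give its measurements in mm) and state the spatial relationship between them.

A is a table with a 1651×714 mm rectangular top, 40 mm thick, top surface at z = 683 mm, supported by four round legs of 40 mm diameter, each leg's bounding box inset 15 mm from the nearest pair of top edges, running from the floor.

B is a chair: 474×453 mm seat, 28 mm thick, top at z = 431 mm, on four 46 mm square corner legs flush with the seat edges. A 28 mm thick backrest slab spans the full seat width, extending 309 mm above the seat top, its back face flush with the seat's +y edge.

C is a box-shaped house frame (walls only): outside footprint 3870×5470 mm, wall height 2580 mm, wall thickness 119 mm. The two y-facing walls run the full x-width; the two x-facing walls fit between the inner faces of the y-facing walls.

The chair is on top of the table. The house frame is on the floor beside the table on its +y side.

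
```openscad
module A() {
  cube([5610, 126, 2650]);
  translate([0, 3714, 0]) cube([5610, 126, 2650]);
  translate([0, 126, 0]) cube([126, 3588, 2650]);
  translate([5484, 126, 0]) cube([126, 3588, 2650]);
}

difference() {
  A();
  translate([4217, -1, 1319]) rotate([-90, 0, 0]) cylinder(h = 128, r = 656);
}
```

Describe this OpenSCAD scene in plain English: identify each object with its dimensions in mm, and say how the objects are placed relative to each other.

A is the wall frame of a small rectangular building: four walls, each 2650 mm tall and 126 mm thick, enclosing a footprint 5610 mm (x) by 3840 mm (y) outside-to-outside, with no floor or roof. The front and back walls (the −y and +y sides) span the full width; the two side walls fit between them.

The house frame has a circular hole of radius 656 mm through its front wall, centred at (x = 4217, z = 1319).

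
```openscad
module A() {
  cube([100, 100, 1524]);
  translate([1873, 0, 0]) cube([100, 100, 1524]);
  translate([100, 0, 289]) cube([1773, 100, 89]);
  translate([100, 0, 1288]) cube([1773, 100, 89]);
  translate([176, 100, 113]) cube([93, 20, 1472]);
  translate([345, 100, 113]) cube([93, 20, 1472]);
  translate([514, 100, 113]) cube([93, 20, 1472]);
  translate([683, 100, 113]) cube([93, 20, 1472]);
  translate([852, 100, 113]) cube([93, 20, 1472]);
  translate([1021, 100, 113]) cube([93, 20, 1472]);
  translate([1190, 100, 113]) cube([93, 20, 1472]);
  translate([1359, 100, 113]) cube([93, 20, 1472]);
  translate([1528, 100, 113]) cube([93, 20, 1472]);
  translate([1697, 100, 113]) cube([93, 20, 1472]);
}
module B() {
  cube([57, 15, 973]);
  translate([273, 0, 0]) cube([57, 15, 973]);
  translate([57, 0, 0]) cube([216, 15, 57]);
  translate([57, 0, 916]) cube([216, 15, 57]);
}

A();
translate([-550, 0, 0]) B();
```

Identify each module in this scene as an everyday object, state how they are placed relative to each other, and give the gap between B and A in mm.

A is a fence section. B is a picture frame. The picture frame is on the floor beside the fence section on its −x side. The gap between the picture frame and the fence section is 220 mm.

The picture frame's nearest face is 220 mm from the fence section's −x face.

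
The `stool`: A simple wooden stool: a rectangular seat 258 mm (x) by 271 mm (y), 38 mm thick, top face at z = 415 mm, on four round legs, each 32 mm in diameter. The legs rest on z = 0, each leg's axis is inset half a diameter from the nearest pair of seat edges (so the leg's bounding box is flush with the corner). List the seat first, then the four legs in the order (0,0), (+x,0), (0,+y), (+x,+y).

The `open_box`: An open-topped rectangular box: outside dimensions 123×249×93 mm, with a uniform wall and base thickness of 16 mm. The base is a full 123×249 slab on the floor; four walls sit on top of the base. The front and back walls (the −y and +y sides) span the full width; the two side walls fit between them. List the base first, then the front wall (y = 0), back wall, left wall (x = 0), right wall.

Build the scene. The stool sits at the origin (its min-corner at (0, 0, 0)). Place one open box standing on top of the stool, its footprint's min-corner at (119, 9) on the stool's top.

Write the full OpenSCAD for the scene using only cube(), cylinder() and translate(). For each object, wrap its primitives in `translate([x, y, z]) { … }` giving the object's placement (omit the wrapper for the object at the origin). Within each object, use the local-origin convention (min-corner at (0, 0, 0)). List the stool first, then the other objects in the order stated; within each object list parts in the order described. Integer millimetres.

translate([0, 0, 377]) cube([258, 271, 38]);
translate([16, 16, 0]) cylinder(h = 377, r = 16);
translate([242, 16, 0]) cylinder(h = 377, r = 16);
translate([16, 255, 0]) cylinder(h = 377, r = 16);
translate([242, 255, 0]) cylinder(h = 377, r = 16);
translate([119, 9, 415]) {
  cube([123, 249, 16]);
  translate([0, 0, 16]) cube([123, 16, 77]);
  translate([0, 233, 16]) cube([123, 16, 77]);
  translate([0, 16, 16]) cube([16, 217, 77]);
  translate([107, 16, 16]) cube([16, 217, 77]);
}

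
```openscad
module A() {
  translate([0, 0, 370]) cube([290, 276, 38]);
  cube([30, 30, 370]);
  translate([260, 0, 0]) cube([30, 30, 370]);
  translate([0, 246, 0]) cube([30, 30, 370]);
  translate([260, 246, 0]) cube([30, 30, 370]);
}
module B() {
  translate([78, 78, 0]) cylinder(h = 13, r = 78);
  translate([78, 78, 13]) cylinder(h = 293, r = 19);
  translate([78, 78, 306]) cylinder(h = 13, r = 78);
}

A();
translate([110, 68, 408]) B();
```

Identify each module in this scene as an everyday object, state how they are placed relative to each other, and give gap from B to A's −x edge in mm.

A is a stool. B is a spool. The spool is on top of the stool. The gap from the spool to the stool's −x edge is 110 mm.

The spool's min-x is at 110; the stool's min-x is 0; gap = 110 mm.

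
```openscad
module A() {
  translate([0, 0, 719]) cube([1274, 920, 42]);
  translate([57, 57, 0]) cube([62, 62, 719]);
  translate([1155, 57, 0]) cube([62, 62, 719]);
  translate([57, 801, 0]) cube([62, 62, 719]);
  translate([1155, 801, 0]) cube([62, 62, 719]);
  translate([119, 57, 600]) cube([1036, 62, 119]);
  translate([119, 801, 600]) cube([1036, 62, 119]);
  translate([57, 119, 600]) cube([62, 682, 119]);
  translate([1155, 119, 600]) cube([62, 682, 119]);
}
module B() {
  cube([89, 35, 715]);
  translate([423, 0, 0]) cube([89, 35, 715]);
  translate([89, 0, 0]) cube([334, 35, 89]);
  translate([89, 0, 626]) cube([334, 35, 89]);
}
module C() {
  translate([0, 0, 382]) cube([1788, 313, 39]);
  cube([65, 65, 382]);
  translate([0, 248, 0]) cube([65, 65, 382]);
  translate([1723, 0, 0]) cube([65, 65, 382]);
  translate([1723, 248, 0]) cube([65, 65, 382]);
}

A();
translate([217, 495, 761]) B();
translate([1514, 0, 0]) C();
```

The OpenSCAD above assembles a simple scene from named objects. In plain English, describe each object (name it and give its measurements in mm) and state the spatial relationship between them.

A is a rectangular dining table. The top is 1274×920×42 mm with its upper surface at z = 761 mm. It stands on four 62×62 mm square legs, each inset 57 mm from the nearest pair of top edges, running from the floor to the underside of the top. Four apron rails, 62 mm thick and 119 mm tall, run between adjacent legs with their top edges flush with the underside of the top and their outer faces flush with the legs' outer faces.

B is a rectangular picture frame lying in the x–z plane (depth along y). The opening is 334 mm wide (x) by 537 mm tall (z), surrounded by a border 89 mm wide on all four sides. The frame is 35 mm deep and is made of two full-height vertical stiles with two horizontal rails fitted between them.

C is a long wooden bench with a 1788 mm (x) × 313 mm (y) seat, 39 mm thick, its top surface 421 mm above the floor. Four 65 mm square legs at the seat corners, flush with the edges, run from z = 0 to the seat underside.

The picture frame is on top of the table. The bench is on the floor beside the table on its +x side.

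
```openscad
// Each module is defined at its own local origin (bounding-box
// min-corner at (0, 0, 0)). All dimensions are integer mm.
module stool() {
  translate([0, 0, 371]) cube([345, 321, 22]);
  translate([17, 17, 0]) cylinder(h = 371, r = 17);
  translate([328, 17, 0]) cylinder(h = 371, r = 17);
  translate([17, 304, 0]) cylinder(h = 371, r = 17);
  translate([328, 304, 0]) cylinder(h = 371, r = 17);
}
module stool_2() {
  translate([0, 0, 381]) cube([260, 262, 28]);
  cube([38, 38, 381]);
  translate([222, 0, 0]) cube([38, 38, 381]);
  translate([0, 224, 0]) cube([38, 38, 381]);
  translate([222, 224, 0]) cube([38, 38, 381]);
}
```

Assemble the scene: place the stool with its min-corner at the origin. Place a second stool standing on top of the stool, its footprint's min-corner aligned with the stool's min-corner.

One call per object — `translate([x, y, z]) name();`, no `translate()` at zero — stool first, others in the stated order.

stool();
translate([0, 0, 393]) stool_2();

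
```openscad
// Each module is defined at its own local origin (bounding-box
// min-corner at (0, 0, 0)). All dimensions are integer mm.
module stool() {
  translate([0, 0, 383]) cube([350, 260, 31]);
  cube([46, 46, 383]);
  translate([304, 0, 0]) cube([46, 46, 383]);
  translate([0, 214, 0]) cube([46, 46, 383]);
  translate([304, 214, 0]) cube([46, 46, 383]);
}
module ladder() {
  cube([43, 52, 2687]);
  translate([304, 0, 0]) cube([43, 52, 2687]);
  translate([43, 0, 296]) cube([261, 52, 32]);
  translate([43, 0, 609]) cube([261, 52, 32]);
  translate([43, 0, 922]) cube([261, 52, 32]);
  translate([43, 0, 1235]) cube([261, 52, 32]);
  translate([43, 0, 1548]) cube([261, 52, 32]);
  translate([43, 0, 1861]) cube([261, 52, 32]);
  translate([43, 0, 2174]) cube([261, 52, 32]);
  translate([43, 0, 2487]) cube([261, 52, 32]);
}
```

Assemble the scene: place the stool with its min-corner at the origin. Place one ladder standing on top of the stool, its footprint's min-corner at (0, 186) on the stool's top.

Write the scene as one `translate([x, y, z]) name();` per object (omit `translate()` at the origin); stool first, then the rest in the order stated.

stool();
translate([0, 186, 414]) ladder();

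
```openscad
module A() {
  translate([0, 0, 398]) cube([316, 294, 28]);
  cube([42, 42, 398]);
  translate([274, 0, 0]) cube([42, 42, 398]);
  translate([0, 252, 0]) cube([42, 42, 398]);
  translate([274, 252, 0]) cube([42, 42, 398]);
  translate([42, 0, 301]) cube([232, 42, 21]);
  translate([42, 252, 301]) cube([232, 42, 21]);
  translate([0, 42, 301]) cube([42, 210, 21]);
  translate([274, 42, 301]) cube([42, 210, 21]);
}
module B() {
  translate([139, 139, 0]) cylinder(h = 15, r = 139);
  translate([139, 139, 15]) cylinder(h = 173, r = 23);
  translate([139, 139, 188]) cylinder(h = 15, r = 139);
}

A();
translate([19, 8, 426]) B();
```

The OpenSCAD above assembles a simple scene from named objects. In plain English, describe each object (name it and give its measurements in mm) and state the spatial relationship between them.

A is a simple wooden stool: a rectangular seat 316 mm (x) by 294 mm (y), 28 mm thick, top face at z = 426 mm, on four square legs, each 42×42 mm in cross-section. The legs rest on z = 0, each flush with a corner of the seat. Four stretchers, 42 mm wide and 21 mm tall, connect adjacent legs with their undersides at z = 301 mm, each running between the inner faces of the legs it joins and aligned with the legs' outer faces on the other axis.

B is a spool: two coaxial disc flanges of radius 139 mm and thickness 15 mm, joined by a core cylinder of radius 23 mm and height 173 mm. The lower flange rests on z = 0 and the three cylinders share a vertical axis.

The spool is on top of the stool, centred.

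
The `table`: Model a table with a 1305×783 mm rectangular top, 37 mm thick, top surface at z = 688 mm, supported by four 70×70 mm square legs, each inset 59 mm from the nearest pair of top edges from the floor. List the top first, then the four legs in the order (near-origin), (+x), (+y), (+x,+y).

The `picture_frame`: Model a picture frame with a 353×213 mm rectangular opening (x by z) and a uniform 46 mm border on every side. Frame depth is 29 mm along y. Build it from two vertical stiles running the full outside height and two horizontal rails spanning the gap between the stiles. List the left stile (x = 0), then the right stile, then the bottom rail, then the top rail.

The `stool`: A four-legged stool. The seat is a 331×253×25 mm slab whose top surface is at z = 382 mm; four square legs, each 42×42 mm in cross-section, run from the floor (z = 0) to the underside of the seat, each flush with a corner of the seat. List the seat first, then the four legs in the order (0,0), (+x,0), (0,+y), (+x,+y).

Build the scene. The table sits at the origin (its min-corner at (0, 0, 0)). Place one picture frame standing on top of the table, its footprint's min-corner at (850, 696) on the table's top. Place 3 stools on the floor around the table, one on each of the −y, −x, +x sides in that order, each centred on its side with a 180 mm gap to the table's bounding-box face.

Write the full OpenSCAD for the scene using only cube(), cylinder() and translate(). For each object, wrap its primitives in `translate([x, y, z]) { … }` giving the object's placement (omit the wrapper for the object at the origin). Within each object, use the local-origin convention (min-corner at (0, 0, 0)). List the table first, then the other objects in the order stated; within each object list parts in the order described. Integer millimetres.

translate([0, 0, 651]) cube([1305, 783, 37]);
translate([59, 59, 0]) cube([70, 70, 651]);
translate([1176, 59, 0]) cube([70, 70, 651]);
translate([59, 654, 0]) cube([70, 70, 651]);
translate([1176, 654, 0]) cube([70, 70, 651]);
translate([850, 696, 688]) {
  cube([46, 29, 305]);
  translate([399, 0, 0]) cube([46, 29, 305]);
  translate([46, 0, 0]) cube([353, 29, 46]);
  translate([46, 0, 259]) cube([353, 29, 46]);
}
translate([487, -433, 0]) {
  translate([0, 0, 357]) cube([331, 253, 25]);
  cube([42, 42, 357]);
  translate([289, 0, 0]) cube([42, 42, 357]);
  translate([0, 211, 0]) cube([42, 42, 357]);
  translate([289, 211, 0]) cube([42, 42, 357]);
}
translate([-511, 265, 0]) {
  translate([0, 0, 357]) cube([331, 253, 25]);
  cube([42, 42, 357]);
  translate([289, 0, 0]) cube([42, 42, 357]);
  translate([0, 211, 0]) cube([42, 42, 357]);
  translate([289, 211, 0]) cube([42, 42, 357]);
}
translate([1485, 265, 0]) {
  translate([0, 0, 357]) cube([331, 253, 25]);
  cube([42, 42, 357]);
  translate([289, 0, 0]) cube([42, 42, 357]);
  translate([0, 211, 0]) cube([42, 42, 357]);
  translate([289, 211, 0]) cube([42, 42, 357]);
}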